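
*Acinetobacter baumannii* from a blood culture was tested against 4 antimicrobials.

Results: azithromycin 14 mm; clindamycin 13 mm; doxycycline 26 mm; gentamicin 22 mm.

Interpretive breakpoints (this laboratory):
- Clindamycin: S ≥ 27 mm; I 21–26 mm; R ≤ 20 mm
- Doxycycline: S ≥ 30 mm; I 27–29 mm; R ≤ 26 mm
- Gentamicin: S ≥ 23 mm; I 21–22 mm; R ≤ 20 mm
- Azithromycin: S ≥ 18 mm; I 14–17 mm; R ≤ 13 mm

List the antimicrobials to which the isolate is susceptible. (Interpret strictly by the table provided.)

none

Azithromycin: 14 mm is in 14–17 mm → Intermediate
Clindamycin 13 mm: ≤ 20 mm — Resistant
Doxycycline (26 mm) ≤ 26 mm ⇒ Resistant
Gentamicin (22 mm) in 21–22 mm ⇒ Intermediate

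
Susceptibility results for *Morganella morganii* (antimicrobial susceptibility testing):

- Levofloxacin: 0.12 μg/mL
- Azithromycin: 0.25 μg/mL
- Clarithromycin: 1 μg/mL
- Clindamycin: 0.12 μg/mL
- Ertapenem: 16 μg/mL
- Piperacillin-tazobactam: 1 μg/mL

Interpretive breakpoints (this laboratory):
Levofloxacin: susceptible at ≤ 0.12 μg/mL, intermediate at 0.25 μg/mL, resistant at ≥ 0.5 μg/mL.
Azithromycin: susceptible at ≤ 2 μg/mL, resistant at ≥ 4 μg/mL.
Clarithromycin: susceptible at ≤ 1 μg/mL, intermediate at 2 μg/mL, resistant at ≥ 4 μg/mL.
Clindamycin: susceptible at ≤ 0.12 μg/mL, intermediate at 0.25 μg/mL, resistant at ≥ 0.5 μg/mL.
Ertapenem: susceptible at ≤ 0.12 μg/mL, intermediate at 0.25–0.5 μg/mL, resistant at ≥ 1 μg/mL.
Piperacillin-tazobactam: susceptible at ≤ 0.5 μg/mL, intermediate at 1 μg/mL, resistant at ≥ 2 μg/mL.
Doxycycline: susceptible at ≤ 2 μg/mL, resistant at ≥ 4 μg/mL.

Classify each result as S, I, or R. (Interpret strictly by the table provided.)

Levofloxacin (0.12 μg/mL) ≤ 0.12 μg/mL ⇒ Susceptible
Azithromycin 0.25 μg/mL: ≤ 2 μg/mL — S
Clarithromycin (1 μg/mL) ≤ 1 μg/mL — S
Clindamycin 0.12 μg/mL: ≤ 0.12 μg/mL ⇒ S
Ertapenem (16 μg/mL) ≥ 1 μg/mL ⇒ resistant
Piperacillin-tazobactam 1 μg/mL: = 1 μg/mL → Intermediate

S, S, S, S, R, I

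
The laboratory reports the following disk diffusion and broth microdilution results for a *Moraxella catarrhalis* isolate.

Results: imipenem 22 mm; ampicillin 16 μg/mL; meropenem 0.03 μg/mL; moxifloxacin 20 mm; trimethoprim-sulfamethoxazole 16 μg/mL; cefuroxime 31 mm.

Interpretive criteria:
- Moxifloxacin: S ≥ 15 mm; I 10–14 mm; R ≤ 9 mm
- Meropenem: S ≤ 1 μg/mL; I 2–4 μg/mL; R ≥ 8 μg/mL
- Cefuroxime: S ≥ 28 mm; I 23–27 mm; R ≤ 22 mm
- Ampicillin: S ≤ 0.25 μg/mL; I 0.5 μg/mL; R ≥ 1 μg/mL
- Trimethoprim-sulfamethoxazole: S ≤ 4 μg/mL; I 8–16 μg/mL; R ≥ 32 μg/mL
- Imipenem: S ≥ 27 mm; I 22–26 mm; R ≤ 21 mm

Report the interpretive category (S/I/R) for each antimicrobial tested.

I, R, S, S, I, S

Imipenem 22 mm: in 22–26 mm ⇒ I
Ampicillin (16 μg/mL) ≥ 1 μg/mL — resistant
Meropenem: 0.03 μg/mL is ≤ 1 μg/mL ⇒ Susceptible
Moxifloxacin 20 mm: ≥ 15 mm — susceptible
Trimethoprim-sulfamethoxazole 16 μg/mL: in 8–16 μg/mL → I
Cefuroxime (31 mm) ≥ 28 mm ⇒ susceptible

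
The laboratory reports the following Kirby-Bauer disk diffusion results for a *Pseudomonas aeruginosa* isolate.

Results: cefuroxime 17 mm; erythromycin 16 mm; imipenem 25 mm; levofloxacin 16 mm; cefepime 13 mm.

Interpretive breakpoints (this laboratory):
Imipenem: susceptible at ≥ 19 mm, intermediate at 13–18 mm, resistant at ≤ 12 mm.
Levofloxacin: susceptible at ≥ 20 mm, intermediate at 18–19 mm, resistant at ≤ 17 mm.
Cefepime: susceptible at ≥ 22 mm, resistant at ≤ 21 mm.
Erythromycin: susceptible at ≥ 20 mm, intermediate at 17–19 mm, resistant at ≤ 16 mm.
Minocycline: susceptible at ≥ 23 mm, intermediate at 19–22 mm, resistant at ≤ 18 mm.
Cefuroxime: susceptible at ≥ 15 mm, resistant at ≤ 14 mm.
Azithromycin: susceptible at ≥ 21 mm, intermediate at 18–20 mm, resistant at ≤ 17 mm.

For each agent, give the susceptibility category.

S, R, S, R, R

Cefuroxime: 17 mm is ≥ 15 mm ⇒ susceptible
Erythromycin (16 mm) ≤ 16 mm ⇒ R
Imipenem 25 mm: ≥ 19 mm → susceptible
Levofloxacin: 16 mm is ≤ 17 mm → Resistant
Cefepime (13 mm) ≤ 21 mm — resistant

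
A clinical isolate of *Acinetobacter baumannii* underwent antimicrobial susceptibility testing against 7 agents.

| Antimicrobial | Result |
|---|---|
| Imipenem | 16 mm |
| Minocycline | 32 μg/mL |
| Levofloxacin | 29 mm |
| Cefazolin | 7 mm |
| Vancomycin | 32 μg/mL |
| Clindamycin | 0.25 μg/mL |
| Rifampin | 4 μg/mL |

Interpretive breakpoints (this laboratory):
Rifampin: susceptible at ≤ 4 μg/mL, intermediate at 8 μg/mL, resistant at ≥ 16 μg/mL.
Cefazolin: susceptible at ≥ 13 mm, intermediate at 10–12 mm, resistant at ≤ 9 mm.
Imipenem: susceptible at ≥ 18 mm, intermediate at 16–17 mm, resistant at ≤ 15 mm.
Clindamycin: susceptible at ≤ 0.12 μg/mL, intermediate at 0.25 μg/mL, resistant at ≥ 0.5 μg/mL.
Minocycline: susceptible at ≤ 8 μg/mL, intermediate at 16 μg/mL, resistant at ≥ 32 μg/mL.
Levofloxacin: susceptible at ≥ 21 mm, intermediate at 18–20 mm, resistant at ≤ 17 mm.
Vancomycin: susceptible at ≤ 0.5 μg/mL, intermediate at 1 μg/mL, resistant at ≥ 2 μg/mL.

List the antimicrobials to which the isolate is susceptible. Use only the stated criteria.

levofloxacin, rifampin

Imipenem 16 mm: in 16–17 mm ⇒ intermediate
Minocycline: 32 μg/mL is ≥ 32 μg/mL → R
Levofloxacin: 29 mm is ≥ 21 mm — Susceptible
Cefazolin 7 mm: ≤ 9 mm ⇒ resistant
Vancomycin (32 μg/mL) ≥ 2 μg/mL — resistant
Clindamycin: 0.25 μg/mL is = 0.25 μg/mL ⇒ Intermediate
Rifampin 4 μg/mL: ≤ 4 μg/mL ⇒ Susceptible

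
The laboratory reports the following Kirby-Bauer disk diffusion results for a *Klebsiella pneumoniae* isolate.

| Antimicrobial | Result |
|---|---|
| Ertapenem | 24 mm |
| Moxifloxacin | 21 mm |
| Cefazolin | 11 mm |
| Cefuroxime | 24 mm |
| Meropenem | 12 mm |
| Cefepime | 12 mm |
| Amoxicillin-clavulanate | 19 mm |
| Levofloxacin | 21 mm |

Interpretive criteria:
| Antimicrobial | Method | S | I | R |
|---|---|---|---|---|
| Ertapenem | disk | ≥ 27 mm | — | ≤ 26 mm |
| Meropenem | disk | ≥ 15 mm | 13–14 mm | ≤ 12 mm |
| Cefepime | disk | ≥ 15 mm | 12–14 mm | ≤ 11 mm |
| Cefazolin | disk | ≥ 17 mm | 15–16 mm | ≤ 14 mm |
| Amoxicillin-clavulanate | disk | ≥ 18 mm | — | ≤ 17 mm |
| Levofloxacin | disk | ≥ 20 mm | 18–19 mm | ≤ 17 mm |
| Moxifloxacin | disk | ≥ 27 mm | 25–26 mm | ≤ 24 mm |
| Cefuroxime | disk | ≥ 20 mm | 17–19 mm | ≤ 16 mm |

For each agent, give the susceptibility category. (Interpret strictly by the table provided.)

Ertapenem 24 mm: ≤ 26 mm → Resistant
Moxifloxacin (21 mm) ≤ 24 mm — R
Cefazolin (11 mm) ≤ 14 mm ⇒ Resistant
Cefuroxime (24 mm) ≥ 20 mm ⇒ susceptible
Meropenem (12 mm) ≤ 12 mm → Resistant
Cefepime (12 mm) in 12–14 mm ⇒ I
Amoxicillin-clavulanate: 19 mm is ≥ 18 mm ⇒ Susceptible
Levofloxacin 21 mm: ≥ 20 mm ⇒ S

R, R, R, S, R, I, S, S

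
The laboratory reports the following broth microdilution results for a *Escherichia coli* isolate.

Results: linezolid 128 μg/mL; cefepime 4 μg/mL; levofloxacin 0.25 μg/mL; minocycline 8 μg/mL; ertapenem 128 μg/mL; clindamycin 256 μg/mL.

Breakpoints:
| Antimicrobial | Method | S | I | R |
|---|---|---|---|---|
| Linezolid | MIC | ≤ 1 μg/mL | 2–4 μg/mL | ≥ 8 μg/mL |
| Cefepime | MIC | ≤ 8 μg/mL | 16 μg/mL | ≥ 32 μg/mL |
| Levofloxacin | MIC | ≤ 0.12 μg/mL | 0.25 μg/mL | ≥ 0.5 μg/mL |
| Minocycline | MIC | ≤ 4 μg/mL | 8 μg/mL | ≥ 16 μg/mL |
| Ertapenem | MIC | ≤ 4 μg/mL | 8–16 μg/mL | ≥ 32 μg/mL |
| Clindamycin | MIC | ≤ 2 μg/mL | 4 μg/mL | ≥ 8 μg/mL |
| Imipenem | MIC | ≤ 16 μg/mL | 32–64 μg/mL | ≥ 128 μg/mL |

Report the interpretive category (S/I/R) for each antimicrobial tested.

Linezolid 128 μg/mL: ≥ 8 μg/mL → resistant
Cefepime: 4 μg/mL is ≤ 8 μg/mL → Susceptible
Levofloxacin (0.25 μg/mL) = 0.25 μg/mL — I
Minocycline 8 μg/mL: = 8 μg/mL — I
Ertapenem 128 μg/mL: ≥ 32 μg/mL ⇒ Resistant
Clindamycin: 256 μg/mL is ≥ 8 μg/mL — resistant

R, S, I, I, R, R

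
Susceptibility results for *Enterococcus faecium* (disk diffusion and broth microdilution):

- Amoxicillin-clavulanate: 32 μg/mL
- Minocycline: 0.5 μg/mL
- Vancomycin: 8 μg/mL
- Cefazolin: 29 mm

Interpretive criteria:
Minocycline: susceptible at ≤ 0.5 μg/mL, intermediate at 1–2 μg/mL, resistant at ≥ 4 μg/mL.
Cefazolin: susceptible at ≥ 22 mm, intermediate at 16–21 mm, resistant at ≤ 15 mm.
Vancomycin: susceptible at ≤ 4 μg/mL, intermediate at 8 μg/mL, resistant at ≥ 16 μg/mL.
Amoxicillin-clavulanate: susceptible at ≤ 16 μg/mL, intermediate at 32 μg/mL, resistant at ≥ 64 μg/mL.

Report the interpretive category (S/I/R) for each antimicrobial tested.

I, S, I, S

Amoxicillin-clavulanate 32 μg/mL: = 32 μg/mL → I
Minocycline: 0.5 μg/mL is ≤ 0.5 μg/mL → Susceptible
Vancomycin: 8 μg/mL is = 8 μg/mL — intermediate
Cefazolin (29 mm) ≥ 22 mm ⇒ Susceptible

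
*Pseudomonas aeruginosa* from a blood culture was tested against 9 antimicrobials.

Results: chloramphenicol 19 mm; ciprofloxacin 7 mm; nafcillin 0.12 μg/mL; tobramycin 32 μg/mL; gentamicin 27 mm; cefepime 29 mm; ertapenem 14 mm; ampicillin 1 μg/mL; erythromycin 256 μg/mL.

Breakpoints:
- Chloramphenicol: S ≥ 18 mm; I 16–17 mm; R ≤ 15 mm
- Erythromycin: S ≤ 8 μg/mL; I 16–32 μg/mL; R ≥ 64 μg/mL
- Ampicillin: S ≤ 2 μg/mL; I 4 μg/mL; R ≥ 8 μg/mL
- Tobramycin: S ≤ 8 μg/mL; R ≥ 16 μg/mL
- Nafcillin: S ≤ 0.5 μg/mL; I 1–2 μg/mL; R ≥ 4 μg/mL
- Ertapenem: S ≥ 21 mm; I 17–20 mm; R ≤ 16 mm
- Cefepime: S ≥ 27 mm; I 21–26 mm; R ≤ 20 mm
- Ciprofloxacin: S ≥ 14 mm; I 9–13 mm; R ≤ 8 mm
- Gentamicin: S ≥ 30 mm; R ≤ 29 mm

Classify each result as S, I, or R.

S, R, S, R, R, S, R, S, R

Chloramphenicol 19 mm: ≥ 18 mm ⇒ Susceptible
Ciprofloxacin 7 mm: ≤ 8 mm — resistant
Nafcillin: 0.12 μg/mL is ≤ 0.5 μg/mL — Susceptible
Tobramycin 32 μg/mL: ≥ 16 μg/mL — R
Gentamicin: 27 mm is ≤ 29 mm — Resistant
Cefepime (29 mm) ≥ 27 mm — S
Ertapenem 14 mm: ≤ 16 mm → Resistant
Ampicillin (1 μg/mL) ≤ 2 μg/mL → susceptible
Erythromycin 256 μg/mL: ≥ 64 μg/mL → Resistant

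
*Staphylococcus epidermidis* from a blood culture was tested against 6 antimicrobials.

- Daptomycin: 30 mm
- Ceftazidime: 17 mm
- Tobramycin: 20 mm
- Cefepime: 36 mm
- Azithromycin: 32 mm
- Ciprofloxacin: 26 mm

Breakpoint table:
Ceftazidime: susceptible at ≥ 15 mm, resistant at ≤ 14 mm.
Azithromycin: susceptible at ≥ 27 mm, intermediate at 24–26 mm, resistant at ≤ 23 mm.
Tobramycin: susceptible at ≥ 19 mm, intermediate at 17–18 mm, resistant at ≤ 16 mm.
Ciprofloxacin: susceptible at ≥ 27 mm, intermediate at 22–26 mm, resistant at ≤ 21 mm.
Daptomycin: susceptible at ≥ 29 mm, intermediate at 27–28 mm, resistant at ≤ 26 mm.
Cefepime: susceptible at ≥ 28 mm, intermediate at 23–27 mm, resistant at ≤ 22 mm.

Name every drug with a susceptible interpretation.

daptomycin, ceftazidime, tobramycin, cefepime, azithromycin

Daptomycin: 30 mm is ≥ 29 mm ⇒ susceptible
Ceftazidime (17 mm) ≥ 15 mm — susceptible
Tobramycin 20 mm: ≥ 19 mm → Susceptible
Cefepime 36 mm: ≥ 28 mm → Susceptible
Azithromycin 32 mm: ≥ 27 mm ⇒ susceptible
Ciprofloxacin 26 mm: in 22–26 mm ⇒ I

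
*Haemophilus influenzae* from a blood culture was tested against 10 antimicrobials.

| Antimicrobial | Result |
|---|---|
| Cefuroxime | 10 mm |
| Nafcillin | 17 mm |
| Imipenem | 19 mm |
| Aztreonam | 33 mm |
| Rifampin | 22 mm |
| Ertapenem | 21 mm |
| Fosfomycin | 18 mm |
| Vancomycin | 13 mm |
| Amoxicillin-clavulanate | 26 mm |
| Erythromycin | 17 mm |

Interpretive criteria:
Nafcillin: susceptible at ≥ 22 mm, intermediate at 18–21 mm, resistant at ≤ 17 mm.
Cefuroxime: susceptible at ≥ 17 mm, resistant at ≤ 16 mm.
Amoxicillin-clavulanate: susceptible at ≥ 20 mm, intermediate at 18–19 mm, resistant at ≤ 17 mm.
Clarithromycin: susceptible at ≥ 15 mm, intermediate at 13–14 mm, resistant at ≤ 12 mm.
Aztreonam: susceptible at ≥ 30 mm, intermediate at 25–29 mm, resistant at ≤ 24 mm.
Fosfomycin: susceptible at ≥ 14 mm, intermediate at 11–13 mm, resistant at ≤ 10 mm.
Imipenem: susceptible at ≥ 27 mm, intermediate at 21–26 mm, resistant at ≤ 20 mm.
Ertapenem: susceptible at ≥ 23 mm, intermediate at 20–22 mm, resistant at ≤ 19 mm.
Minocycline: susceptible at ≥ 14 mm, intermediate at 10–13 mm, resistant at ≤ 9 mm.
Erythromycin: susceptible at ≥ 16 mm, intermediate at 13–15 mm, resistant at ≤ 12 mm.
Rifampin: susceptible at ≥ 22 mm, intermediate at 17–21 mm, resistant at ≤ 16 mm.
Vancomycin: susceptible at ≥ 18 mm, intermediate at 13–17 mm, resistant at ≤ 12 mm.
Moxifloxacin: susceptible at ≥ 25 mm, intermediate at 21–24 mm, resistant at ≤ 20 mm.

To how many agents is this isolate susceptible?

5

Cefuroxime (10 mm) ≤ 16 mm ⇒ resistant
Nafcillin (17 mm) ≤ 17 mm ⇒ Resistant
Imipenem (19 mm) ≤ 20 mm ⇒ R
Aztreonam 33 mm: ≥ 30 mm — S
Rifampin (22 mm) ≥ 22 mm — susceptible
Ertapenem 21 mm: in 20–22 mm — I
Fosfomycin 18 mm: ≥ 14 mm ⇒ susceptible
Vancomycin 13 mm: in 13–17 mm ⇒ I
Amoxicillin-clavulanate (26 mm) ≥ 20 mm → Susceptible
Erythromycin (17 mm) ≥ 16 mm ⇒ susceptible
Susceptible: 5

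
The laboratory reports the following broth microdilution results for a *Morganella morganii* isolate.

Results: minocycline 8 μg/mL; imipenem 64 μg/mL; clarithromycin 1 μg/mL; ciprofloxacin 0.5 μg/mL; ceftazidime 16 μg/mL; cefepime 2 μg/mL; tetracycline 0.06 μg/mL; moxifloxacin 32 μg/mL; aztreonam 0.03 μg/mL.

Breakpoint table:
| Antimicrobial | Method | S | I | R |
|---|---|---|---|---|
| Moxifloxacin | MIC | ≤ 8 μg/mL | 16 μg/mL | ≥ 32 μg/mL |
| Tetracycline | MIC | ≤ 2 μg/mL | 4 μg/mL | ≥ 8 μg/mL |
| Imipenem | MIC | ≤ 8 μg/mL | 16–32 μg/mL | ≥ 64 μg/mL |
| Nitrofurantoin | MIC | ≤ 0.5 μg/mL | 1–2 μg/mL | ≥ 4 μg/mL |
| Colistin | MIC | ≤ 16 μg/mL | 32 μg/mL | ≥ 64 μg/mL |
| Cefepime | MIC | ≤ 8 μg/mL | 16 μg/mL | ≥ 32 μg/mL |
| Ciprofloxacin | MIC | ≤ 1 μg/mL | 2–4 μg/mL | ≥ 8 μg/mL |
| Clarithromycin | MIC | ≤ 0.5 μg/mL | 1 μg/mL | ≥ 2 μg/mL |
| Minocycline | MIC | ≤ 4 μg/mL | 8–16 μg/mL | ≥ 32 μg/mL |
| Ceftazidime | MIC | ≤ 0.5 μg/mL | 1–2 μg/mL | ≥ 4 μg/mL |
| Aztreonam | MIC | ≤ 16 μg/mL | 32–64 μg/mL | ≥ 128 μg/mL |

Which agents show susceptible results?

Minocycline: 8 μg/mL is in 8–16 μg/mL — intermediate
Imipenem: 64 μg/mL is ≥ 64 μg/mL ⇒ R
Clarithromycin (1 μg/mL) = 1 μg/mL ⇒ I
Ciprofloxacin: 0.5 μg/mL is ≤ 1 μg/mL — Susceptible
Ceftazidime 16 μg/mL: ≥ 4 μg/mL — resistant
Cefepime: 2 μg/mL is ≤ 8 μg/mL ⇒ S
Tetracycline: 0.06 μg/mL is ≤ 2 μg/mL ⇒ Susceptible
Moxifloxacin 32 μg/mL: ≥ 32 μg/mL — Resistant
Aztreonam: 0.03 μg/mL is ≤ 16 μg/mL → S

ciprofloxacin, cefepime, tetracycline, aztreonam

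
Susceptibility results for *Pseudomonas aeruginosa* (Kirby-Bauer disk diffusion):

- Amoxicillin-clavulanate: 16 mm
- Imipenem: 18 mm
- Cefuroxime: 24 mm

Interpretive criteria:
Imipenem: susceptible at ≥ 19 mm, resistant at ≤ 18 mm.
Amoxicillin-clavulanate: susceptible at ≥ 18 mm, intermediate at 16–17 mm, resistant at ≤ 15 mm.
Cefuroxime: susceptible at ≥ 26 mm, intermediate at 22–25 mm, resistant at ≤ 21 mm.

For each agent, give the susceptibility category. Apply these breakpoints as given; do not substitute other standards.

Amoxicillin-clavulanate: 16 mm is in 16–17 mm → Intermediate
Imipenem: 18 mm is ≤ 18 mm → R
Cefuroxime: 24 mm is in 22–25 mm → I

I, R, I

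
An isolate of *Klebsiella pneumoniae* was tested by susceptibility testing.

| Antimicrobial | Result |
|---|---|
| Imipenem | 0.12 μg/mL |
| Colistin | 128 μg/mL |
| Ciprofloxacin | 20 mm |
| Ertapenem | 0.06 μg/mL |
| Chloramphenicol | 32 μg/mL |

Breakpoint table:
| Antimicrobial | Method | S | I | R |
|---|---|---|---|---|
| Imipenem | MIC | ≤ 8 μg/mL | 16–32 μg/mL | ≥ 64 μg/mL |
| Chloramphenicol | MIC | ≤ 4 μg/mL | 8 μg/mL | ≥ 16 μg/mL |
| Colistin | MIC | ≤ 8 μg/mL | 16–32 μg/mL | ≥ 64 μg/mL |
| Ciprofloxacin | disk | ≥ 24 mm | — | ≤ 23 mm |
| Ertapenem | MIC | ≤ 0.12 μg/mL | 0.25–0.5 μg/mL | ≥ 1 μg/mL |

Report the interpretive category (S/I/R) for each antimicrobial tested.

Imipenem: 0.12 μg/mL is ≤ 8 μg/mL ⇒ S
Colistin (128 μg/mL) ≥ 64 μg/mL — R
Ciprofloxacin 20 mm: ≤ 23 mm ⇒ Resistant
Ertapenem (0.06 μg/mL) ≤ 0.12 μg/mL → susceptible
Chloramphenicol: 32 μg/mL is ≥ 16 μg/mL → Resistant

S, R, R, S, R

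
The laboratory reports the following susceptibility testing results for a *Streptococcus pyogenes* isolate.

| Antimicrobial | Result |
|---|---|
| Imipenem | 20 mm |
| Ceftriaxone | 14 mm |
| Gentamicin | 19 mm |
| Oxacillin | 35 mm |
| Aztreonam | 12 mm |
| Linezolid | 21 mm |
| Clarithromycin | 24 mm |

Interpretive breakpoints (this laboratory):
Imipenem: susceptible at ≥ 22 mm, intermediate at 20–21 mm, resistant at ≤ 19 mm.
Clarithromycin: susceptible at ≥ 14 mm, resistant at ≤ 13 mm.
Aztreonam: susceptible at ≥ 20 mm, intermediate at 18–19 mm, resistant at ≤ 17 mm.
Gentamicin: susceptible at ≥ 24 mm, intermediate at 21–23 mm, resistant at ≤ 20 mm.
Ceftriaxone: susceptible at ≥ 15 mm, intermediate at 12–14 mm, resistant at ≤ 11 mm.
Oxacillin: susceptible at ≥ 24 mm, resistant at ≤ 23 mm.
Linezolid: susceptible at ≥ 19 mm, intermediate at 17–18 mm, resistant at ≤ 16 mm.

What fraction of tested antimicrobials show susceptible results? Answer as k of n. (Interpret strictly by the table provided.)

3 of 7

Imipenem 20 mm: in 20–21 mm ⇒ intermediate
Ceftriaxone: 14 mm is in 12–14 mm — Intermediate
Gentamicin 19 mm: ≤ 20 mm — Resistant
Oxacillin 35 mm: ≥ 24 mm ⇒ Susceptible
Aztreonam 12 mm: ≤ 17 mm ⇒ Resistant
Linezolid: 21 mm is ≥ 19 mm — S
Clarithromycin 24 mm: ≥ 14 mm — susceptible
Susceptible: 3/7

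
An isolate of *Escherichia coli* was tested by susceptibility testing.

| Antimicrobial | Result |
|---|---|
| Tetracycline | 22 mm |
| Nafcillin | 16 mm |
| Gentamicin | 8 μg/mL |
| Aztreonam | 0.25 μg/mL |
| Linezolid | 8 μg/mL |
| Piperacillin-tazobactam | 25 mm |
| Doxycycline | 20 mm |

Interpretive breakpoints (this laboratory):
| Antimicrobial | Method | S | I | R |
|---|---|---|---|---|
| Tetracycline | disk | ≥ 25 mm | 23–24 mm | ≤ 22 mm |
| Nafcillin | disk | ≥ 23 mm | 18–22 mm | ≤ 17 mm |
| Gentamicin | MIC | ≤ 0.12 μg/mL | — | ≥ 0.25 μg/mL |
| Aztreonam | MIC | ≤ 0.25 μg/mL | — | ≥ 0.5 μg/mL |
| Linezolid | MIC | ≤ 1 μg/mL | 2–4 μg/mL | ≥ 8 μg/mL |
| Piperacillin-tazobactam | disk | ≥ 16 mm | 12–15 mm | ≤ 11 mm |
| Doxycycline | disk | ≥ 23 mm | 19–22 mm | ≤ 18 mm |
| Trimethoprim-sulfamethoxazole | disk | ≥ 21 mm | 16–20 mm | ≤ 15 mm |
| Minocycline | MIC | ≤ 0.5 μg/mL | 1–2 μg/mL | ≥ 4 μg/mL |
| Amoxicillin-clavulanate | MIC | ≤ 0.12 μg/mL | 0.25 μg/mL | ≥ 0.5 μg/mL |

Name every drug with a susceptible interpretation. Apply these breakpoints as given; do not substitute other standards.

aztreonam, piperacillin-tazobactam

Tetracycline 22 mm: ≤ 22 mm → Resistant
Nafcillin 16 mm: ≤ 17 mm — resistant
Gentamicin (8 μg/mL) ≥ 0.25 μg/mL — resistant
Aztreonam (0.25 μg/mL) ≤ 0.25 μg/mL — S
Linezolid (8 μg/mL) ≥ 8 μg/mL — R
Piperacillin-tazobactam 25 mm: ≥ 16 mm ⇒ Susceptible
Doxycycline (20 mm) in 19–22 mm → intermediate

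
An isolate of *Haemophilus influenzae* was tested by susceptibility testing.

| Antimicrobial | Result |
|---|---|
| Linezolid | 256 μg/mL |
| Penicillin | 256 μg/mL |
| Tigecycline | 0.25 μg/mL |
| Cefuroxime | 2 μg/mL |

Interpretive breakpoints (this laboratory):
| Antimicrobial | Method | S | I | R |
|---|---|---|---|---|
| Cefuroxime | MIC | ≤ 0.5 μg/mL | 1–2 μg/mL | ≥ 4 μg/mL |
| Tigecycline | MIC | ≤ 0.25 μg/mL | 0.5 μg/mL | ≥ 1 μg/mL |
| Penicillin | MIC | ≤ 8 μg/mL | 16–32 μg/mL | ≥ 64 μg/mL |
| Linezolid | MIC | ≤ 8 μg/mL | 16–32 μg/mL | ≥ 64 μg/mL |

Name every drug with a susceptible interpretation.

Linezolid 256 μg/mL: ≥ 64 μg/mL → R
Penicillin: 256 μg/mL is ≥ 64 μg/mL ⇒ R
Tigecycline 0.25 μg/mL: ≤ 0.25 μg/mL — Susceptible
Cefuroxime 2 μg/mL: in 1–2 μg/mL — I

tigecycline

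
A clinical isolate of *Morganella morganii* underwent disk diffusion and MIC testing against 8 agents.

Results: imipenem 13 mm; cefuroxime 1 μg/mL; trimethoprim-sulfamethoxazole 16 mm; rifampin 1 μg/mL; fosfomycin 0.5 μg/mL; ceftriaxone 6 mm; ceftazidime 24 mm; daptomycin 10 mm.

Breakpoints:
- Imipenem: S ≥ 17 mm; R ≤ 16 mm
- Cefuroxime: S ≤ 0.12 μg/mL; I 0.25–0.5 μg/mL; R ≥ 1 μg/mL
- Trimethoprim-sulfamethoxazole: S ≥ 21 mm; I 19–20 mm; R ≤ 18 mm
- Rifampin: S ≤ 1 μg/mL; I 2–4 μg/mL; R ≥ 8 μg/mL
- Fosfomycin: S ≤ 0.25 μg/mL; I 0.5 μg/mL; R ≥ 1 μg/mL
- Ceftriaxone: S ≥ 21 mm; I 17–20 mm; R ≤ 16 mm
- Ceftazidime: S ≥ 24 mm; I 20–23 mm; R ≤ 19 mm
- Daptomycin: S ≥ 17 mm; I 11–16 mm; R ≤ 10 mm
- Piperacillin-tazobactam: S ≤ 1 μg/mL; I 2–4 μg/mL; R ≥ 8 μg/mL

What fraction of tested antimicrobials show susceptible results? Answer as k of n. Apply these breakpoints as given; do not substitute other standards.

Imipenem: 13 mm is ≤ 16 mm — resistant
Cefuroxime: 1 μg/mL is ≥ 1 μg/mL → resistant
Trimethoprim-sulfamethoxazole: 16 mm is ≤ 18 mm ⇒ Resistant
Rifampin 1 μg/mL: ≤ 1 μg/mL → S
Fosfomycin: 0.5 μg/mL is = 0.5 μg/mL — intermediate
Ceftriaxone (6 mm) ≤ 16 mm → resistant
Ceftazidime: 24 mm is ≥ 24 mm — susceptible
Daptomycin (10 mm) ≤ 10 mm ⇒ R
Susceptible: 2/8

2 of 8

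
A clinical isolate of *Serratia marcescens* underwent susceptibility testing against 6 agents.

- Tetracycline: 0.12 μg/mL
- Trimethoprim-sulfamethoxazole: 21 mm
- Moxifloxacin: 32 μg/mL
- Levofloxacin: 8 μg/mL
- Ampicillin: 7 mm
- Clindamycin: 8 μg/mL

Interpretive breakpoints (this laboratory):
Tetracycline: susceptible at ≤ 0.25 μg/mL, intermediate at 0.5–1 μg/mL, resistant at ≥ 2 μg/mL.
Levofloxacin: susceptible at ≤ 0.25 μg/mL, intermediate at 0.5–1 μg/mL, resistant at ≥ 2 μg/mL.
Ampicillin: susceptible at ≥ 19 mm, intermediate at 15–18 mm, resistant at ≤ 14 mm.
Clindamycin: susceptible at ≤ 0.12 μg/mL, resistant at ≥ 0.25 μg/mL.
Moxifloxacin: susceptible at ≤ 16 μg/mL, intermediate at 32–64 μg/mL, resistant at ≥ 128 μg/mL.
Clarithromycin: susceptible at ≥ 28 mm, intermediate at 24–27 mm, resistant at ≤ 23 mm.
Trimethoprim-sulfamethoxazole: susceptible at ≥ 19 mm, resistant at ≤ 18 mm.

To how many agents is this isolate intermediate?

1

Tetracycline 0.12 μg/mL: ≤ 0.25 μg/mL → S
Trimethoprim-sulfamethoxazole: 21 mm is ≥ 19 mm → S
Moxifloxacin 32 μg/mL: in 32–64 μg/mL — intermediate
Levofloxacin (8 μg/mL) ≥ 2 μg/mL → R
Ampicillin: 7 mm is ≤ 14 mm → resistant
Clindamycin (8 μg/mL) ≥ 0.25 μg/mL ⇒ resistant
Intermediate: 1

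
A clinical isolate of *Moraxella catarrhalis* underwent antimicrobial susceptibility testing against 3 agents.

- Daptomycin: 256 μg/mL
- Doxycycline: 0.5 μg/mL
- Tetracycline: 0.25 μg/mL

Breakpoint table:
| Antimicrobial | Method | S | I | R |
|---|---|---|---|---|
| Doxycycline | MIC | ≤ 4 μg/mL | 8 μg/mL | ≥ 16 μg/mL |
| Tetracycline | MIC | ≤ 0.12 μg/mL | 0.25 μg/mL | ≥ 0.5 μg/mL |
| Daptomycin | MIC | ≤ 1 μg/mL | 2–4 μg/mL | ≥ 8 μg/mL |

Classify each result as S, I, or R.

R, S, I

Daptomycin 256 μg/mL: ≥ 8 μg/mL ⇒ Resistant
Doxycycline 0.5 μg/mL: ≤ 4 μg/mL ⇒ Susceptible
Tetracycline 0.25 μg/mL: = 0.25 μg/mL → I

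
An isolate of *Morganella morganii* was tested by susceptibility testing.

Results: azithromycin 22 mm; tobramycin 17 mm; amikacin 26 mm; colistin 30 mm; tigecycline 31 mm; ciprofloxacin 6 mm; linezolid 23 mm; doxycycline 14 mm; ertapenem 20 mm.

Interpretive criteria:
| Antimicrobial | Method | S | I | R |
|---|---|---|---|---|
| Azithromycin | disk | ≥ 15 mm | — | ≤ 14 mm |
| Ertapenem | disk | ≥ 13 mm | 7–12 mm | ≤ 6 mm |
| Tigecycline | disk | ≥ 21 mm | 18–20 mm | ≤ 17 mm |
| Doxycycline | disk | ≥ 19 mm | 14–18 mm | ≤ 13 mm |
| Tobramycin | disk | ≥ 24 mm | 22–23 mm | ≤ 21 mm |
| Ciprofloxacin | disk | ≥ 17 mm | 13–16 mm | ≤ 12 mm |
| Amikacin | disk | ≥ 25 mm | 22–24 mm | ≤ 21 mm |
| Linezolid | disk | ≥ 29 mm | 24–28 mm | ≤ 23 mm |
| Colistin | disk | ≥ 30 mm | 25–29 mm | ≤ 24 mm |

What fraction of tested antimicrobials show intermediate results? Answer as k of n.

1 of 9

Azithromycin 22 mm: ≥ 15 mm — susceptible
Tobramycin 17 mm: ≤ 21 mm ⇒ R
Amikacin 26 mm: ≥ 25 mm ⇒ Susceptible
Colistin: 30 mm is ≥ 30 mm ⇒ S
Tigecycline 31 mm: ≥ 21 mm → S
Ciprofloxacin: 6 mm is ≤ 12 mm → R
Linezolid 23 mm: ≤ 23 mm ⇒ resistant
Doxycycline: 14 mm is in 14–18 mm → I
Ertapenem: 20 mm is ≥ 13 mm — susceptible
Intermediate: 1/9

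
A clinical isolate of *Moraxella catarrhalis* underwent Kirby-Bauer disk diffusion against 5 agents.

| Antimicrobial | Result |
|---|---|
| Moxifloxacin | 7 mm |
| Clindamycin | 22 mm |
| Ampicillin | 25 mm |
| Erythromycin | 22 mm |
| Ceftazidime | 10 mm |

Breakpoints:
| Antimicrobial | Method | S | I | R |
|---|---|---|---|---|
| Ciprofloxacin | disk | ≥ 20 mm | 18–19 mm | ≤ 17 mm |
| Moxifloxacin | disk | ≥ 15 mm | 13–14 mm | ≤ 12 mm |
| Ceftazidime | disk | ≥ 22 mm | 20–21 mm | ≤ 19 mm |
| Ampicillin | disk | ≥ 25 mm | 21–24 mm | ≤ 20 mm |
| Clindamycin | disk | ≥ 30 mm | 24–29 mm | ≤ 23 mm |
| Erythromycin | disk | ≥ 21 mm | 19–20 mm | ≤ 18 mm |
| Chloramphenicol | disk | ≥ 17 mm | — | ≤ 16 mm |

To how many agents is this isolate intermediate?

Moxifloxacin (7 mm) ≤ 12 mm ⇒ resistant
Clindamycin 22 mm: ≤ 23 mm — R
Ampicillin 25 mm: ≥ 25 mm → susceptible
Erythromycin: 22 mm is ≥ 21 mm — susceptible
Ceftazidime: 10 mm is ≤ 19 mm → resistant
Intermediate: 0

0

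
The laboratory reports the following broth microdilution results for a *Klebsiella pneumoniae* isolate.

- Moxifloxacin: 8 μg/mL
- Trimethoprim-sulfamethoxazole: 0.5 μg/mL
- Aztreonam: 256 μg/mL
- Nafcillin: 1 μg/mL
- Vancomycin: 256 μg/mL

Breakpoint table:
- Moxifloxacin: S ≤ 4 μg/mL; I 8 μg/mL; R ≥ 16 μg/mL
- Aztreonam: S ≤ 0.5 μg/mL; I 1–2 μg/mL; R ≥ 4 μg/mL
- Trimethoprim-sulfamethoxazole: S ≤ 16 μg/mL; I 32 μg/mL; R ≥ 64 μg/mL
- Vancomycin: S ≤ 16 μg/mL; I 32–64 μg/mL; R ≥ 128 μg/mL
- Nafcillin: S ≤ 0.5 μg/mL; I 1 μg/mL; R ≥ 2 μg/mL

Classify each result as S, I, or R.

Moxifloxacin (8 μg/mL) = 8 μg/mL — Intermediate
Trimethoprim-sulfamethoxazole: 0.5 μg/mL is ≤ 16 μg/mL → Susceptible
Aztreonam (256 μg/mL) ≥ 4 μg/mL → Resistant
Nafcillin (1 μg/mL) = 1 μg/mL — intermediate
Vancomycin 256 μg/mL: ≥ 128 μg/mL → resistant

I, S, R, I, R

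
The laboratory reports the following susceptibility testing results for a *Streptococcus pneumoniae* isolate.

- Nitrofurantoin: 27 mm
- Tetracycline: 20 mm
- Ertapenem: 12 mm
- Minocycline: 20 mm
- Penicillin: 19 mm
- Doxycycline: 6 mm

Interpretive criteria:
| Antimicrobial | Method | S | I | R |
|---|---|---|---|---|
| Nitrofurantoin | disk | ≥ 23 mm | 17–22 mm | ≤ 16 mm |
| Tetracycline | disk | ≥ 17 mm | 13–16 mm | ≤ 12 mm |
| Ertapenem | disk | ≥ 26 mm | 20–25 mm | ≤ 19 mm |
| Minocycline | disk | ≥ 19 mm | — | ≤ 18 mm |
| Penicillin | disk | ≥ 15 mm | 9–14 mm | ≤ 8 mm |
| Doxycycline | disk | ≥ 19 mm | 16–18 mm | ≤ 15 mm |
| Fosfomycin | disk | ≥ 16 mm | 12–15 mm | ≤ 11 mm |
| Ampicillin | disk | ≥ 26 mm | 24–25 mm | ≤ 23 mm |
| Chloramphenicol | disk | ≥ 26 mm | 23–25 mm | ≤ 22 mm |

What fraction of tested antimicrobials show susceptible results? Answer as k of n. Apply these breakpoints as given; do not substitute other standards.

4 of 6

Nitrofurantoin 27 mm: ≥ 23 mm ⇒ S
Tetracycline 20 mm: ≥ 17 mm — S
Ertapenem: 12 mm is ≤ 19 mm — R
Minocycline (20 mm) ≥ 19 mm — S
Penicillin: 19 mm is ≥ 15 mm ⇒ S
Doxycycline: 6 mm is ≤ 15 mm → Resistant
Susceptible: 4/6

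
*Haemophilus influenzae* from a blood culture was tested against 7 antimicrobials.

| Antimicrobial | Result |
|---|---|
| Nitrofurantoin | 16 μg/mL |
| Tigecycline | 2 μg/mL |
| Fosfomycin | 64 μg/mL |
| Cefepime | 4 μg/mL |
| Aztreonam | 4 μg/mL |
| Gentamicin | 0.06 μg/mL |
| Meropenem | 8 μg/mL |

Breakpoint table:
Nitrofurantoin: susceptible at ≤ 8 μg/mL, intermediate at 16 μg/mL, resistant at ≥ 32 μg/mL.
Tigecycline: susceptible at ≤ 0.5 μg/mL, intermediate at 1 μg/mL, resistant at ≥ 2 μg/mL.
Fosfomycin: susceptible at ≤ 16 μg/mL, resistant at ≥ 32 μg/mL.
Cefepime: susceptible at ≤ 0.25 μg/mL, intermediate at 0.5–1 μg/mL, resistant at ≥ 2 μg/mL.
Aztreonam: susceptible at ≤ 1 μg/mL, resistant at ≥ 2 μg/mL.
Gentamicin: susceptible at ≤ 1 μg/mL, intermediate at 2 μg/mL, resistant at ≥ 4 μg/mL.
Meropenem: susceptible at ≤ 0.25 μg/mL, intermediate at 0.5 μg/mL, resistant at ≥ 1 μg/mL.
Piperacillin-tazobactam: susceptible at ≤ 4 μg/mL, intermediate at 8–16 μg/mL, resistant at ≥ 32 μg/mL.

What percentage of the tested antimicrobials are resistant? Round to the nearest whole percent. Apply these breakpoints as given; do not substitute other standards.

Nitrofurantoin 16 μg/mL: = 16 μg/mL → Intermediate
Tigecycline 2 μg/mL: ≥ 2 μg/mL → R
Fosfomycin 64 μg/mL: ≥ 32 μg/mL → R
Cefepime 4 μg/mL: ≥ 2 μg/mL — resistant
Aztreonam: 4 μg/mL is ≥ 2 μg/mL — resistant
Gentamicin 0.06 μg/mL: ≤ 1 μg/mL — Susceptible
Meropenem 8 μg/mL: ≥ 1 μg/mL — resistant
Resistant: 5/7

71%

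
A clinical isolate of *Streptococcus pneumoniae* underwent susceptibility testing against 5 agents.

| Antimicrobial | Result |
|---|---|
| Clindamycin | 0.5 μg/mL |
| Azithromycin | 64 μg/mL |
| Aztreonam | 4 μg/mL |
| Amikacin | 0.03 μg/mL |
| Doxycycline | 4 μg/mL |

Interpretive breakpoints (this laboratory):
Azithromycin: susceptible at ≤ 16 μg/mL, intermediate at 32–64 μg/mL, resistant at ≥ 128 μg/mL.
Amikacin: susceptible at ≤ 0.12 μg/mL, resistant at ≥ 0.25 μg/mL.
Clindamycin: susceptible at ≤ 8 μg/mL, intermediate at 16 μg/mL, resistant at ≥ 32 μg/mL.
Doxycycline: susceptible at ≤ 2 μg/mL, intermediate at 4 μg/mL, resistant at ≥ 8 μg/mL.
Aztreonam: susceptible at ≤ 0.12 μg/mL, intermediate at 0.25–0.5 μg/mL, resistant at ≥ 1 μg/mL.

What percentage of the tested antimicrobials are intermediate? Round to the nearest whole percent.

Clindamycin 0.5 μg/mL: ≤ 8 μg/mL ⇒ susceptible
Azithromycin 64 μg/mL: in 32–64 μg/mL ⇒ intermediate
Aztreonam: 4 μg/mL is ≥ 1 μg/mL → Resistant
Amikacin (0.03 μg/mL) ≤ 0.12 μg/mL ⇒ S
Doxycycline (4 μg/mL) = 4 μg/mL → Intermediate
Intermediate: 2/5

40%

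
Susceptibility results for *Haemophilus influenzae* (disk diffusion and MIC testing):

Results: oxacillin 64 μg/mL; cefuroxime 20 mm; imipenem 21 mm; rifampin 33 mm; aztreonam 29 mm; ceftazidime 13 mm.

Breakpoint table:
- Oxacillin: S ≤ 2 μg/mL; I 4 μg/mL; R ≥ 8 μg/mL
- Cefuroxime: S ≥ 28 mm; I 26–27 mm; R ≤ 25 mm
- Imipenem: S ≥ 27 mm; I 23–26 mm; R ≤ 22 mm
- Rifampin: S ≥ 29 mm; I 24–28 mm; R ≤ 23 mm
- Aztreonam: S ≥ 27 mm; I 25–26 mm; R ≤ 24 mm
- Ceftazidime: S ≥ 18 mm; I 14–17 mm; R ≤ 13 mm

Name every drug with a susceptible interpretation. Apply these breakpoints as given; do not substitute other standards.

rifampin, aztreonam

Oxacillin 64 μg/mL: ≥ 8 μg/mL ⇒ Resistant
Cefuroxime 20 mm: ≤ 25 mm — R
Imipenem (21 mm) ≤ 22 mm — Resistant
Rifampin (33 mm) ≥ 29 mm — Susceptible
Aztreonam: 29 mm is ≥ 27 mm ⇒ susceptible
Ceftazidime (13 mm) ≤ 13 mm → resistant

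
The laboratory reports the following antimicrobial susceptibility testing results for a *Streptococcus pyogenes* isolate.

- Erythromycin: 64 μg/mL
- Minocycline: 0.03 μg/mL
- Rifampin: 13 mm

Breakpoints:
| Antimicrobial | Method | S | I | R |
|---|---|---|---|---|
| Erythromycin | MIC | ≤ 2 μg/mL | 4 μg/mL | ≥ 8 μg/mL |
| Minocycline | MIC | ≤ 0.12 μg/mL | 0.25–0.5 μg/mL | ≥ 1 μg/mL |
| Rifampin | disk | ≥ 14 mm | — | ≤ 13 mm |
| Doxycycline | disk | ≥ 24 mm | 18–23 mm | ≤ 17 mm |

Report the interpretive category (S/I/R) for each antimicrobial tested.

R, S, R

Erythromycin (64 μg/mL) ≥ 8 μg/mL → R
Minocycline 0.03 μg/mL: ≤ 0.12 μg/mL — S
Rifampin: 13 mm is ≤ 13 mm ⇒ Resistant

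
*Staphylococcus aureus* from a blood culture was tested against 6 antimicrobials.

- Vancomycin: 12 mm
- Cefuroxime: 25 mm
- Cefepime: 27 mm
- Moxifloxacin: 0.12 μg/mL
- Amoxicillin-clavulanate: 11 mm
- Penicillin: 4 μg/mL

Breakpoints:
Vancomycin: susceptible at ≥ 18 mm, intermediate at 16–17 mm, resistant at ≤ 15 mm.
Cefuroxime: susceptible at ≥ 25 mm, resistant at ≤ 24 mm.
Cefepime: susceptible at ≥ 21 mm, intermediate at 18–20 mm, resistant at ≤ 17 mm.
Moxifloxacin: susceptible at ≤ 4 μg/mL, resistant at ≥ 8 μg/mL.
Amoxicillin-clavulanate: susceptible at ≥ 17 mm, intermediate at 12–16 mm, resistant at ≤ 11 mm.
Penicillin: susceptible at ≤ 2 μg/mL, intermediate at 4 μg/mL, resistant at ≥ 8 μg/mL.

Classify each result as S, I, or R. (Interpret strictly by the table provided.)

R, S, S, S, R, I

Vancomycin: 12 mm is ≤ 15 mm → R
Cefuroxime (25 mm) ≥ 25 mm → Susceptible
Cefepime: 27 mm is ≥ 21 mm → Susceptible
Moxifloxacin (0.12 μg/mL) ≤ 4 μg/mL → Susceptible
Amoxicillin-clavulanate: 11 mm is ≤ 11 mm → resistant
Penicillin (4 μg/mL) = 4 μg/mL → intermediate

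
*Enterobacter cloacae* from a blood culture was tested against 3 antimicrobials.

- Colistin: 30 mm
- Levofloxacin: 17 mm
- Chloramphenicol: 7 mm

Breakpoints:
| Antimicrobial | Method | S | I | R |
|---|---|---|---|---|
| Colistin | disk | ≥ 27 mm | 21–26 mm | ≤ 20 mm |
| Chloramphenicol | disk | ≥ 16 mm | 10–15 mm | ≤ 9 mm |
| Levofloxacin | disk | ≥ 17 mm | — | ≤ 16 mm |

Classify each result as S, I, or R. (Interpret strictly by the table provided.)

S, S, R

Colistin (30 mm) ≥ 27 mm ⇒ S
Levofloxacin: 17 mm is ≥ 17 mm → Susceptible
Chloramphenicol 7 mm: ≤ 9 mm → resistant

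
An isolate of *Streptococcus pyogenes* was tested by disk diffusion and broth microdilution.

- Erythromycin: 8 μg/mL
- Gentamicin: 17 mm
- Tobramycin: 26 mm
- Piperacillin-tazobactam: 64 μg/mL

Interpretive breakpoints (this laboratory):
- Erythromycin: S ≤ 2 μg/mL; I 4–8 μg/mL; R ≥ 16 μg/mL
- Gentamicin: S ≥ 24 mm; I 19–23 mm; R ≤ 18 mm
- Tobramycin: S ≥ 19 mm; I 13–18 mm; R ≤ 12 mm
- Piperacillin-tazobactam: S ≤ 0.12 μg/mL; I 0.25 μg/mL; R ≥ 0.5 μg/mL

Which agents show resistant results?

Erythromycin 8 μg/mL: in 4–8 μg/mL → I
Gentamicin (17 mm) ≤ 18 mm → R
Tobramycin: 26 mm is ≥ 19 mm ⇒ Susceptible
Piperacillin-tazobactam 64 μg/mL: ≥ 0.5 μg/mL — resistant

gentamicin, piperacillin-tazobactam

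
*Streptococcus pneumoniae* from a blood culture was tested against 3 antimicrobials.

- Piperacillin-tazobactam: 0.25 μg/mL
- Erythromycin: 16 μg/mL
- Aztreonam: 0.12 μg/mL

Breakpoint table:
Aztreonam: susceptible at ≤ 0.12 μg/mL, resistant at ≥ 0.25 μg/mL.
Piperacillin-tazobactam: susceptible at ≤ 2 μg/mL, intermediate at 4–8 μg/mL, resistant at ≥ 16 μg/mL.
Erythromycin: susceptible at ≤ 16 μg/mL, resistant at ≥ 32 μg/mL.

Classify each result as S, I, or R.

Piperacillin-tazobactam (0.25 μg/mL) ≤ 2 μg/mL ⇒ susceptible
Erythromycin (16 μg/mL) ≤ 16 μg/mL — susceptible
Aztreonam (0.12 μg/mL) ≤ 0.12 μg/mL ⇒ Susceptible

S, S, S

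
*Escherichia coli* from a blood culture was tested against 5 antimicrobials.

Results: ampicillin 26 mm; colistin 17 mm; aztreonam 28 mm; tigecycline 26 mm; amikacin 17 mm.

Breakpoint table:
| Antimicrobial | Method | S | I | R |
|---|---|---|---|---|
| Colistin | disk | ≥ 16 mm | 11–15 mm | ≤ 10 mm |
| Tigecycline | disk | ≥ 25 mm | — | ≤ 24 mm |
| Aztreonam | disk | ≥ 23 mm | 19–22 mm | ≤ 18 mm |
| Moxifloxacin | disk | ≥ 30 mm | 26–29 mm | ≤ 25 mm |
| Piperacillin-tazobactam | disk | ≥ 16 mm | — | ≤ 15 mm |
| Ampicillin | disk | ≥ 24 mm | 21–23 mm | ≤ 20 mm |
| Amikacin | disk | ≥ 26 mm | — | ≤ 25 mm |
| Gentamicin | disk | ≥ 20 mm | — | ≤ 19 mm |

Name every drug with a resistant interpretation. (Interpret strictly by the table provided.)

Ampicillin (26 mm) ≥ 24 mm — susceptible
Colistin: 17 mm is ≥ 16 mm → S
Aztreonam: 28 mm is ≥ 23 mm → susceptible
Tigecycline (26 mm) ≥ 25 mm → S
Amikacin (17 mm) ≤ 25 mm → Resistant

amikacin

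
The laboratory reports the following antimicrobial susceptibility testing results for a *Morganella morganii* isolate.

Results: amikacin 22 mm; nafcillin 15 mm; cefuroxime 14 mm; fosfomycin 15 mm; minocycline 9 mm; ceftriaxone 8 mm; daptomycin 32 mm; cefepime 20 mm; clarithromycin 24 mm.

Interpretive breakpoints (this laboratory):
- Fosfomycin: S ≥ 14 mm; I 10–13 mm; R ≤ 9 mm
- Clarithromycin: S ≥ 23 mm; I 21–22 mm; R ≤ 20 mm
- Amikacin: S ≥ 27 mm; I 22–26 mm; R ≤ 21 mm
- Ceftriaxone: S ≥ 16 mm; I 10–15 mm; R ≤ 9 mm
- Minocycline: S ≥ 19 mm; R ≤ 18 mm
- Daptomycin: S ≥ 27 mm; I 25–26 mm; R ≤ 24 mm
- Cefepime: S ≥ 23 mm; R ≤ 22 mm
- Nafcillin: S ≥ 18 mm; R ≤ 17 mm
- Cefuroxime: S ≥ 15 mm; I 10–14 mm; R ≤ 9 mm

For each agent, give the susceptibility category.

I, R, I, S, R, R, S, R, S

Amikacin: 22 mm is in 22–26 mm → I
Nafcillin (15 mm) ≤ 17 mm → Resistant
Cefuroxime 14 mm: in 10–14 mm — I
Fosfomycin 15 mm: ≥ 14 mm ⇒ S
Minocycline (9 mm) ≤ 18 mm — resistant
Ceftriaxone (8 mm) ≤ 9 mm → Resistant
Daptomycin 32 mm: ≥ 27 mm ⇒ susceptible
Cefepime 20 mm: ≤ 22 mm — R
Clarithromycin: 24 mm is ≥ 23 mm ⇒ Susceptible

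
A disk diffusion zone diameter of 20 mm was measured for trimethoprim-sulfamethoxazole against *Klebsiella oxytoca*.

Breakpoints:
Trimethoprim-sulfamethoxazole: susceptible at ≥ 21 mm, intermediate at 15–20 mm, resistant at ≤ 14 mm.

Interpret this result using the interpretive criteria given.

Intermediate

Trimethoprim-sulfamethoxazole 20 mm: in 15–20 mm — I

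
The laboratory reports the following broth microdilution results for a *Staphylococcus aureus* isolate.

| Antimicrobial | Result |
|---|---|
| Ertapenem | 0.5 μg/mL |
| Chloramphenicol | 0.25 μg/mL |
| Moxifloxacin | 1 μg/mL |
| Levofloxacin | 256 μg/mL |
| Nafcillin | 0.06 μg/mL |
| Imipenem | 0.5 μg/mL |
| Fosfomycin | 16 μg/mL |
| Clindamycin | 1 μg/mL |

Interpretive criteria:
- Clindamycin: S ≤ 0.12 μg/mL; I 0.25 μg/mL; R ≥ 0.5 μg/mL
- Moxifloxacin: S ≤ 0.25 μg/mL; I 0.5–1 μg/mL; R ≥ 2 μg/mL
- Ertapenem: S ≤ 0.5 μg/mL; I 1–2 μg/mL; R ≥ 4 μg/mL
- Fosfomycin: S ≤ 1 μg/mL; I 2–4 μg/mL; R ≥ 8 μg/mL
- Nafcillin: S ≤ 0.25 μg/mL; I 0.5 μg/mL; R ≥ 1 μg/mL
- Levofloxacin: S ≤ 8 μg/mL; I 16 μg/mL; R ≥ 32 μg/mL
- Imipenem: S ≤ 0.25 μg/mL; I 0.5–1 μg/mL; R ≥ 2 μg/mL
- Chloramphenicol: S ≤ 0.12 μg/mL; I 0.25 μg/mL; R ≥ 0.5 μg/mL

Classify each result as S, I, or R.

Ertapenem 0.5 μg/mL: ≤ 0.5 μg/mL ⇒ susceptible
Chloramphenicol 0.25 μg/mL: = 0.25 μg/mL — Intermediate
Moxifloxacin (1 μg/mL) in 0.5–1 μg/mL ⇒ Intermediate
Levofloxacin 256 μg/mL: ≥ 32 μg/mL ⇒ R
Nafcillin 0.06 μg/mL: ≤ 0.25 μg/mL → S
Imipenem (0.5 μg/mL) in 0.5–1 μg/mL → intermediate
Fosfomycin (16 μg/mL) ≥ 8 μg/mL ⇒ Resistant
Clindamycin: 1 μg/mL is ≥ 0.5 μg/mL ⇒ Resistant

S, I, I, R, S, I, R, R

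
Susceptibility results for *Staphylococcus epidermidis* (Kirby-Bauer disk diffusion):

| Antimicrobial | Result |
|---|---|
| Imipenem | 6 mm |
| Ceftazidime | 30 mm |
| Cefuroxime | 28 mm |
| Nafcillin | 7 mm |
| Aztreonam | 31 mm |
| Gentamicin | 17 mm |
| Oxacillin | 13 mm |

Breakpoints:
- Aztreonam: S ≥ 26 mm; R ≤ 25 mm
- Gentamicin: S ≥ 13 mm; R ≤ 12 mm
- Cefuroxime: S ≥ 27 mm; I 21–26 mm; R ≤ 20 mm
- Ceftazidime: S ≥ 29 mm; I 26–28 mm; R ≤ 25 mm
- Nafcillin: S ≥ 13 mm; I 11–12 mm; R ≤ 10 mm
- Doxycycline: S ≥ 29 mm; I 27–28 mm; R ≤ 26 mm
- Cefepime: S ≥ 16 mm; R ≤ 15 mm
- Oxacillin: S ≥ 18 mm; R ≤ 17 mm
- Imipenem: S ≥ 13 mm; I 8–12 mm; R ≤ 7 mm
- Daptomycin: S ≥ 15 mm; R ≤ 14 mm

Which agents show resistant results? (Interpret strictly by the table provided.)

imipenem, nafcillin, oxacillin

Imipenem (6 mm) ≤ 7 mm → R
Ceftazidime (30 mm) ≥ 29 mm → susceptible
Cefuroxime (28 mm) ≥ 27 mm → Susceptible
Nafcillin 7 mm: ≤ 10 mm → Resistant
Aztreonam (31 mm) ≥ 26 mm ⇒ Susceptible
Gentamicin 17 mm: ≥ 13 mm — Susceptible
Oxacillin: 13 mm is ≤ 17 mm — resistant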